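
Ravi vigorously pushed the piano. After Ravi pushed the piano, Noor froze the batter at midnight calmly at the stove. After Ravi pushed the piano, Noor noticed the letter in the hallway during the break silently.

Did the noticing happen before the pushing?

The narrative orders the pushing before the noticing.

no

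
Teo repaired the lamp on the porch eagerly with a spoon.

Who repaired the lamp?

'Teo' marks the agent of the repairing event.

Teo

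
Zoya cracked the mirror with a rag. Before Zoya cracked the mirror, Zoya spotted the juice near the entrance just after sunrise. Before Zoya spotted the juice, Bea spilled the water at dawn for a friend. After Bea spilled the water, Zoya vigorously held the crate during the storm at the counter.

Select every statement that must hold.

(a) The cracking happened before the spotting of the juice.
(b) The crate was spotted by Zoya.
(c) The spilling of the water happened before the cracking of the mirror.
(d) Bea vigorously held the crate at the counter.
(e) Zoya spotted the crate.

(a) Not entailed — the narrative places the spotting before the cracking, not after.
(b) Not entailed — Zoya spotted the juice, not the crate; the crate belongs to the holding event.
(c) Entailed — the narrative places the spilling before the cracking.
(d) Not entailed — the passage has Zoya holding the crate, not Bea.
(e) Not entailed — Zoya spotted the juice, not the crate; the crate belongs to the holding event.

(c)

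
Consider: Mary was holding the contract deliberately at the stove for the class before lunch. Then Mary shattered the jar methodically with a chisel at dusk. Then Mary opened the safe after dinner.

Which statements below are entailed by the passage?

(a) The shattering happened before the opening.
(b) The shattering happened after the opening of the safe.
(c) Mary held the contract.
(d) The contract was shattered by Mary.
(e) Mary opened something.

(a), (c), (e)

(a) Entailed — the narrative places the shattering before the opening.
(b) Not entailed — the narrative places the shattering before the opening, not after.
(c) Entailed — 'hold' is an activity; 'was holding' entails that some holding happened, so 'held' holds.
(d) Not entailed — Mary shattered the jar, not the contract; the contract belongs to the holding event.
(e) Entailed — every conjunct here is already in the original opening event.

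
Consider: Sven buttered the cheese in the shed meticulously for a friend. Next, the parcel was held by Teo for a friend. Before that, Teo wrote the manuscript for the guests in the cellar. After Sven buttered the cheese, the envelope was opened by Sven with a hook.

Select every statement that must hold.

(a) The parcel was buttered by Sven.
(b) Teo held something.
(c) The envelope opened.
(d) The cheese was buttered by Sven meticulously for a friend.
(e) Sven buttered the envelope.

(a) Not entailed — Sven buttered the cheese, not the parcel; the parcel belongs to the holding event.
(b) Entailed — the original entails any weakening of itself; this just drops 'for a friend' and generalizes the patient.
(c) Entailed — 'Sven opened the envelope' is causative; it entails the inchoative 'the envelope opened'.
(d) Entailed — the original entails any weakening of itself; this just drops 'in the shed'.
(e) Not entailed — Sven buttered the cheese, not the envelope; the envelope belongs to the opening event.

(b), (c), (d)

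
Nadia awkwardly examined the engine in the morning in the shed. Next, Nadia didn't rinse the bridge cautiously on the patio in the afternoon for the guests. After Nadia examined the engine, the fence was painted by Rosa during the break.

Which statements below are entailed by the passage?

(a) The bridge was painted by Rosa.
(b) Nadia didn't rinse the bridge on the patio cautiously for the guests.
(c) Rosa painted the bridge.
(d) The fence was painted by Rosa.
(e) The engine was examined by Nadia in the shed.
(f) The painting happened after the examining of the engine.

(a) Not entailed — Rosa painted the fence, not the bridge; the bridge belongs to the rinsing event.
(b) Not entailed — dropping 'in the afternoon' under negation is not valid — the original leaves open that Nadia rinsed the bridge some other way.
(c) Not entailed — Rosa painted the fence, not the bridge; the bridge belongs to the rinsing event.
(d) Entailed — dropping 'during the break' leaves a sub-description the original still satisfies.
(e) Entailed — the original entails any weakening of itself; this just drops 'in the morning', 'awkwardly'.
(f) Entailed — the narrative places the examining before the painting.

(d), (e), (f)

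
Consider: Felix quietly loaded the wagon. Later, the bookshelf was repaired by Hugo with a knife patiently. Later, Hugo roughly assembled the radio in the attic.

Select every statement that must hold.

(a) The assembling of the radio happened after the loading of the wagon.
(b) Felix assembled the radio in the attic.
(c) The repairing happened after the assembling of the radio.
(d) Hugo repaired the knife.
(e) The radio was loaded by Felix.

(a)

(a) Entailed — the narrative places the loading before the assembling.
(b) Not entailed — the passage has Hugo assembling the radio, not Felix.
(c) Not entailed — the narrative places the repairing before the assembling, not after.
(d) Not entailed — the knife is the instrument, not what was repaired.
(e) Not entailed — Felix loaded the wagon, not the radio; the radio belongs to the assembling event.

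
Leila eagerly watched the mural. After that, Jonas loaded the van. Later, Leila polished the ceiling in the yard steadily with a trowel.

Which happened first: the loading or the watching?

the watching

The connectives place the watching before the loading.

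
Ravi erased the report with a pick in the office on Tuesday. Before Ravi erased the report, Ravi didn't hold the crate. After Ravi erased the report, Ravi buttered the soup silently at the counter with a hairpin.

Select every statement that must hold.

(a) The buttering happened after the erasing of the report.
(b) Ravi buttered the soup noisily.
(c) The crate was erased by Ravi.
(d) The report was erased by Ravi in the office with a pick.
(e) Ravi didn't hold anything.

(a) Entailed — the narrative places the erasing before the buttering.
(b) Not entailed — 'noisily' adds a manner not in (and inconsistent with) the original.
(c) Not entailed — Ravi erased the report, not the crate; the crate belongs to the holding event.
(d) Entailed — the original entails any weakening of itself; this just drops 'on Tuesday'.
(e) Not entailed — the original only denies this specific event; Ravi may have held something else.

(a), (d)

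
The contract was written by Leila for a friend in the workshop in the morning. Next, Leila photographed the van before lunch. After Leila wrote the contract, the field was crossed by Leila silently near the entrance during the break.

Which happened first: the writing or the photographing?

The connectives place the writing before the photographing.

the writing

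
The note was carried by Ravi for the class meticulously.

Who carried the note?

'Ravi' marks the agent of the carrying event.

Ravi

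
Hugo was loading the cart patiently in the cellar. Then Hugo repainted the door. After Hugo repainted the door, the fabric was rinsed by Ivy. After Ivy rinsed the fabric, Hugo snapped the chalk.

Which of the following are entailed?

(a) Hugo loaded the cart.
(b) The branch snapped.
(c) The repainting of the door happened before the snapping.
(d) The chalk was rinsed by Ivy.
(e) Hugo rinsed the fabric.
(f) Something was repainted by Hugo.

(c), (f)

(a) Not entailed — 'was loading' is progressive on an accomplishment; it does not entail the completed 'loaded'.
(b) Not entailed — the chalk is what snapped, not the branch.
(c) Entailed — the narrative places the repainting before the snapping.
(d) Not entailed — Ivy rinsed the fabric, not the chalk; the chalk belongs to the snapping event.
(e) Not entailed — the passage has Ivy rinsing the fabric, not Hugo.
(f) Entailed — this follows by dropping conjuncts from the repainting event's description.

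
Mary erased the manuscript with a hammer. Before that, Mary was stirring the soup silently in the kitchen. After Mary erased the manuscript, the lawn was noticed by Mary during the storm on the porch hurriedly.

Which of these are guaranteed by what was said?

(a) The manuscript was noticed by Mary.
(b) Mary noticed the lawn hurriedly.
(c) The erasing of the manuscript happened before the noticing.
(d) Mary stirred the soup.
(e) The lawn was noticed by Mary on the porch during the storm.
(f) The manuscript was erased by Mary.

(b), (c), (d), (e), (f)

(a) Not entailed — Mary noticed the lawn, not the manuscript; the manuscript belongs to the erasing event.
(b) Entailed — this follows by dropping conjuncts from the noticing event's description.
(c) Entailed — the narrative places the erasing before the noticing.
(d) Entailed — 'stir' is an activity; 'was stirring' entails that some stirring happened, so 'stirred' holds.
(e) Entailed — the original entails any weakening of itself; this just drops 'hurriedly'.
(f) Entailed — the original entails any weakening of itself; this just drops 'with a hammer'.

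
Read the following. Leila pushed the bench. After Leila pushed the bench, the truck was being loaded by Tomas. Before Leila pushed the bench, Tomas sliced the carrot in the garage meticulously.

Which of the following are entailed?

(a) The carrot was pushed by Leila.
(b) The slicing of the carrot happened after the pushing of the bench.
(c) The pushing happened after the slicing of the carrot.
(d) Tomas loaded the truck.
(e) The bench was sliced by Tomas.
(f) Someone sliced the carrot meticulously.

(c), (f)

(a) Not entailed — Leila pushed the bench, not the carrot; the carrot belongs to the slicing event.
(b) Not entailed — the narrative places the slicing before the pushing, not after.
(c) Entailed — the narrative places the slicing before the pushing.
(d) Not entailed — 'was loading' is progressive on an accomplishment; it does not entail the completed 'loaded'.
(e) Not entailed — Tomas sliced the carrot, not the bench; the bench belongs to the pushing event.
(f) Entailed — this follows by dropping conjuncts from the slicing event's description.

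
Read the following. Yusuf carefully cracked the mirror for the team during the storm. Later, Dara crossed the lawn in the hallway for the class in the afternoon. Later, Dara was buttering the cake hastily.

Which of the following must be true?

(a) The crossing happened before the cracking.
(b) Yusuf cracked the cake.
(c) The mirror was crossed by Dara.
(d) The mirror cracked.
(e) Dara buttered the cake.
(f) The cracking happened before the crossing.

(d), (f)

(a) Not entailed — the narrative places the cracking before the crossing, not after.
(b) Not entailed — Yusuf cracked the mirror, not the cake; the cake belongs to the buttering event.
(c) Not entailed — Dara crossed the lawn, not the mirror; the mirror belongs to the cracking event.
(d) Entailed — 'Yusuf cracked the mirror' is causative; it entails the inchoative 'the mirror cracked'.
(e) Not entailed — 'was buttering' is progressive on an accomplishment; it does not entail the completed 'buttered'.
(f) Entailed — the narrative places the cracking before the crossing.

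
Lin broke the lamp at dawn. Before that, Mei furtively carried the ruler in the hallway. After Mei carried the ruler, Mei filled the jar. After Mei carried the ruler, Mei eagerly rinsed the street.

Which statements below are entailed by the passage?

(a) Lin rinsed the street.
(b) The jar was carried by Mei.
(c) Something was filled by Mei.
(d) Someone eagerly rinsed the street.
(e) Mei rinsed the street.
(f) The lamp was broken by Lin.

(c), (d), (e), (f)

(a) Not entailed — the passage has Mei rinsing the street, not Lin.
(b) Not entailed — Mei carried the ruler, not the jar; the jar belongs to the filling event.
(c) Entailed — generalizing the patient leaves a sub-description the original still satisfies.
(d) Entailed — every conjunct here is already in the original rinsing event.
(e) Entailed — dropping 'eagerly' leaves a sub-description the original still satisfies.
(f) Entailed — dropping 'at dawn' leaves a sub-description the original still satisfies.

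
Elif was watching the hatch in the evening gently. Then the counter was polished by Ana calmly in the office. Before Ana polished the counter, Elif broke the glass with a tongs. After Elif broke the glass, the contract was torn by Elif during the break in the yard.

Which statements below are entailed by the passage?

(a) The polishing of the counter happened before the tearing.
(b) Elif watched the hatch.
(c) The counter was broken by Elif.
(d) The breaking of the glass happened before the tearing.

(b), (d)

(a) Not entailed — the narrative doesn't order the polishing relative to the tearing.
(b) Entailed — 'watch' is an activity; 'was watching' entails that some watching happened, so 'watched' holds.
(c) Not entailed — Elif broke the glass, not the counter; the counter belongs to the polishing event.
(d) Entailed — the narrative places the breaking before the tearing.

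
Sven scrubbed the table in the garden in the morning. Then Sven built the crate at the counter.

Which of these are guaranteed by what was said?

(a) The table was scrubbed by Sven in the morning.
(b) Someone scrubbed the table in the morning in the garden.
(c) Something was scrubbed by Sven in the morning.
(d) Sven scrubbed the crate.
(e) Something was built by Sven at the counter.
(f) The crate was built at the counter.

(a), (b), (c), (e), (f)

(a) Entailed — dropping 'in the garden' leaves a sub-description the original still satisfies.
(b) Entailed — the original entails any weakening of itself; this just generalizes the agent.
(c) Entailed — every conjunct here is already in the original scrubbing event.
(d) Not entailed — Sven scrubbed the table, not the crate; the crate belongs to the building event.
(e) Entailed — generalizing the patient leaves a sub-description the original still satisfies.
(f) Entailed — every conjunct here is already in the original building event.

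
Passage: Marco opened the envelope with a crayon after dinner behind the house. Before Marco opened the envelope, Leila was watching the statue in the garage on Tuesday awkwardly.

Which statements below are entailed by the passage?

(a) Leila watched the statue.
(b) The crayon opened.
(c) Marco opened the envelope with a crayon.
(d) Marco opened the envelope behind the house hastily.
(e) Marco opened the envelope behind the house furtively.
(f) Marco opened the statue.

(a) Entailed — 'watch' is an activity; 'was watching' entails that some watching happened, so 'watched' holds.
(b) Not entailed — the envelope is what opened, not the crayon.
(c) Entailed — this follows by dropping conjuncts from the opening event's description.
(d) Not entailed — 'hastily' adds information not in the original event.
(e) Not entailed — 'furtively' adds information not in the original event.
(f) Not entailed — Marco opened the envelope, not the statue; the statue belongs to the watching event.

(a), (c)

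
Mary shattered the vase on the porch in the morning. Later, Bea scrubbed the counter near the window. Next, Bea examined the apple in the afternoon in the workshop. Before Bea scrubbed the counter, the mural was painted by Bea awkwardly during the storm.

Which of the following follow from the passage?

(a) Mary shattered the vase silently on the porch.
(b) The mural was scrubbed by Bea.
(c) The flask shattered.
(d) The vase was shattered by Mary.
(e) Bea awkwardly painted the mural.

(a) Not entailed — 'silently' adds information not in the original event.
(b) Not entailed — Bea scrubbed the counter, not the mural; the mural belongs to the painting event.
(c) Not entailed — the vase is what shattered, not the flask.
(d) Entailed — this follows by dropping conjuncts from the shattering event's description.
(e) Entailed — dropping 'during the storm' leaves a sub-description the original still satisfies.

(d), (e)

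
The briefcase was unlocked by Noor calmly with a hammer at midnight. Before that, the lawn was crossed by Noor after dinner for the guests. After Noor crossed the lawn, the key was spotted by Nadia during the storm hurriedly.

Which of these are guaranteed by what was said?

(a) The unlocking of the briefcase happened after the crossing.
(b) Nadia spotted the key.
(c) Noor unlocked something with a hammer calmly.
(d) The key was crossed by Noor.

(a) Entailed — the narrative places the crossing before the unlocking.
(b) Entailed — the original entails any weakening of itself; this just drops 'hurriedly', 'during the storm'.
(c) Entailed — the original entails any weakening of itself; this just drops 'at midnight' and generalizes the patient.
(d) Not entailed — Noor crossed the lawn, not the key; the key belongs to the spotting event.

(a), (b), (c)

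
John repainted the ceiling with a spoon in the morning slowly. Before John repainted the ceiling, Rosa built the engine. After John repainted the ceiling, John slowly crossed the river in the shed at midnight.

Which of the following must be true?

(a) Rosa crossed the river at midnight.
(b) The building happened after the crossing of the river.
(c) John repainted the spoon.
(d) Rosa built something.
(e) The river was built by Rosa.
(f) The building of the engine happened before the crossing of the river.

(a) Not entailed — the passage has John crossing the river, not Rosa.
(b) Not entailed — the narrative places the building before the crossing, not after.
(c) Not entailed — the spoon is the instrument, not what was repainted.
(d) Entailed — generalizing the patient leaves a sub-description the original still satisfies.
(e) Not entailed — Rosa built the engine, not the river; the river belongs to the crossing event.
(f) Entailed — the narrative places the building before the crossing.

(d), (f)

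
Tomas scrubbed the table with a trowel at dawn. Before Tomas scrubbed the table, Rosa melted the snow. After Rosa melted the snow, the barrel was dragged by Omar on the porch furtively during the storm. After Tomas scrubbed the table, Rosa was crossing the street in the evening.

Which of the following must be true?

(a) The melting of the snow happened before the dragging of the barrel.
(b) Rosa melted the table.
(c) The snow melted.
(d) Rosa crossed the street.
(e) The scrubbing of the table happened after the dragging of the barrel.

(a), (c)

(a) Entailed — the narrative places the melting before the dragging.
(b) Not entailed — Rosa melted the snow, not the table; the table belongs to the scrubbing event.
(c) Entailed — 'Rosa melted the snow' is causative; it entails the inchoative 'the snow melted'.
(d) Not entailed — 'was crossing' is progressive on an accomplishment; it does not entail the completed 'crossed'.
(e) Not entailed — the narrative doesn't order the dragging relative to the scrubbing.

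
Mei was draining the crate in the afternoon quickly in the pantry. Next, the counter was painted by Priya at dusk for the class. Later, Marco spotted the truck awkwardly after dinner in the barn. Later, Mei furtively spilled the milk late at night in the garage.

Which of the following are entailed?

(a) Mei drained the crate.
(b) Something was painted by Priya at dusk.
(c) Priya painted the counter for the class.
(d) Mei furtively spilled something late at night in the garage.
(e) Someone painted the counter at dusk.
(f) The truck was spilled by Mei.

(b), (c), (d), (e)

(a) Not entailed — 'was draining' is progressive on an accomplishment; it does not entail the completed 'drained'.
(b) Entailed — every conjunct here is already in the original painting event.
(c) Entailed — dropping 'at dusk' leaves a sub-description the original still satisfies.
(d) Entailed — generalizing the patient leaves a sub-description the original still satisfies.
(e) Entailed — this follows by dropping conjuncts from the painting event's description.
(f) Not entailed — Mei spilled the milk, not the truck; the truck belongs to the spotting event.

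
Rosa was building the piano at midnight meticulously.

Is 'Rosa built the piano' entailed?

'was building' is progressive; for an accomplishment like 'build the piano', it doesn't entail completion.

no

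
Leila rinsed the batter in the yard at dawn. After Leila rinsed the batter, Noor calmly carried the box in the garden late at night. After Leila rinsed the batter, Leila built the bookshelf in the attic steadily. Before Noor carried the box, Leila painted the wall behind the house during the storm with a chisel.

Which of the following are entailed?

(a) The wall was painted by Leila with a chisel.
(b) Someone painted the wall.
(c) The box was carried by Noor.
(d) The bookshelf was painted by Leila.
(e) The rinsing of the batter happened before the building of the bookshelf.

(a) Entailed — the original entails any weakening of itself; this just drops 'during the storm', 'behind the house'.
(b) Entailed — this follows by dropping conjuncts from the painting event's description.
(c) Entailed — this follows by dropping conjuncts from the carrying event's description.
(d) Not entailed — Leila painted the wall, not the bookshelf; the bookshelf belongs to the building event.
(e) Entailed — the narrative places the rinsing before the building.

(a), (b), (c), (e)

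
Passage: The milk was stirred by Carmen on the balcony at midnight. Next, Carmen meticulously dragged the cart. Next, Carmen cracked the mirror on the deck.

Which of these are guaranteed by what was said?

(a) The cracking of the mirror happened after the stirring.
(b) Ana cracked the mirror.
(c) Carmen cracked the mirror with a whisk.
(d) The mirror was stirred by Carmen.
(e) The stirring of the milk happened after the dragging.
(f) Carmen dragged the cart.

(a) Entailed — the narrative places the stirring before the cracking.
(b) Not entailed — the passage has Carmen cracking the mirror, not Ana.
(c) Not entailed — 'with a whisk' adds information not in the original event.
(d) Not entailed — Carmen stirred the milk, not the mirror; the mirror belongs to the cracking event.
(e) Not entailed — the narrative places the stirring before the dragging, not after.
(f) Entailed — dropping 'meticulously' leaves a sub-description the original still satisfies.

(a), (f)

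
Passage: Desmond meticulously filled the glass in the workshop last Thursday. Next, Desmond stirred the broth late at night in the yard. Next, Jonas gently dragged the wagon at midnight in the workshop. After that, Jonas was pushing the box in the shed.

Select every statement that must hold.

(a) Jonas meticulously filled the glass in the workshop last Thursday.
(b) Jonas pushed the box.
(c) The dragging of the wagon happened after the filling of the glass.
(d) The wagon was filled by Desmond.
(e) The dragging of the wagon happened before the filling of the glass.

(a) Not entailed — the passage has Desmond filling the glass, not Jonas.
(b) Entailed — 'push' is an activity; 'was pushing' entails that some pushing happened, so 'pushed' holds.
(c) Entailed — the narrative places the filling before the dragging.
(d) Not entailed — Desmond filled the glass, not the wagon; the wagon belongs to the dragging event.
(e) Not entailed — the narrative places the filling before the dragging, not after.

(b), (c)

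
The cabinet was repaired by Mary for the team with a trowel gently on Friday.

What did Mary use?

'with a trowel' marks the instrument of the repairing event.

a trowel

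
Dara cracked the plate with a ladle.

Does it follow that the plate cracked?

'Dara cracked the plate' is the causative; it entails the inchoative 'the plate cracked'.

yes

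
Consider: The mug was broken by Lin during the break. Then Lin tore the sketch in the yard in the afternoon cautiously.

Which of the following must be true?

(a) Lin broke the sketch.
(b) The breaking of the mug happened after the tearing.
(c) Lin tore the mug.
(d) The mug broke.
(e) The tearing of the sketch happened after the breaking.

(d), (e)

(a) Not entailed — Lin broke the mug, not the sketch; the sketch belongs to the tearing event.
(b) Not entailed — the narrative places the breaking before the tearing, not after.
(c) Not entailed — Lin tore the sketch, not the mug; the mug belongs to the breaking event.
(d) Entailed — 'Lin broke the mug' is causative; it entails the inchoative 'the mug broke'.
(e) Entailed — the narrative places the breaking before the tearing.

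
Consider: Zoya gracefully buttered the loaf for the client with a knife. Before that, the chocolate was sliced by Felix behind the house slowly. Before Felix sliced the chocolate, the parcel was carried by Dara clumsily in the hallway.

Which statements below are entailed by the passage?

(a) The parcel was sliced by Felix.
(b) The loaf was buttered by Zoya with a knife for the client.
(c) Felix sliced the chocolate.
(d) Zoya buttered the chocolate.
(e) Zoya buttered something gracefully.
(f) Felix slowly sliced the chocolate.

(a) Not entailed — Felix sliced the chocolate, not the parcel; the parcel belongs to the carrying event.
(b) Entailed — dropping 'gracefully' leaves a sub-description the original still satisfies.
(c) Entailed — dropping 'slowly', 'behind the house' leaves a sub-description the original still satisfies.
(d) Not entailed — Zoya buttered the loaf, not the chocolate; the chocolate belongs to the slicing event.
(e) Entailed — the original entails any weakening of itself; this just drops 'with a knife', 'for the client' and generalizes the patient.
(f) Entailed — every conjunct here is already in the original slicing event.

(b), (c), (e), (f)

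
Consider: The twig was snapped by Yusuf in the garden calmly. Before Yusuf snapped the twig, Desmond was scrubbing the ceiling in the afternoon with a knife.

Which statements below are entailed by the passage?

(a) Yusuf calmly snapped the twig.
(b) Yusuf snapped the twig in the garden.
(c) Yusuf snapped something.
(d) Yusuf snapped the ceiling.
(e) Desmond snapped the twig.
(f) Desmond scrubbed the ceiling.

(a), (b), (c), (f)

(a) Entailed — the original entails any weakening of itself; this just drops 'in the garden'.
(b) Entailed — dropping 'calmly' leaves a sub-description the original still satisfies.
(c) Entailed — the original entails any weakening of itself; this just drops 'in the garden', 'calmly' and generalizes the patient.
(d) Not entailed — Yusuf snapped the twig, not the ceiling; the ceiling belongs to the scrubbing event.
(e) Not entailed — the passage has Yusuf snapping the twig, not Desmond.
(f) Entailed — 'scrub' is an activity; 'was scrubbing' entails that some scrubbing happened, so 'scrubbed' holds.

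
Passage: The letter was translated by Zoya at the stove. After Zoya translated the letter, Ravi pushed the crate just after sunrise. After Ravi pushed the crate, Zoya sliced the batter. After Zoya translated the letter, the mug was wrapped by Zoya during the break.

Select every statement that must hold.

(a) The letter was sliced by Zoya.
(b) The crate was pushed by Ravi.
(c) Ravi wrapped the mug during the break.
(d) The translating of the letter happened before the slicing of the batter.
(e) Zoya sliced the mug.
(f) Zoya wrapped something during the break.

(b), (d), (f)

(a) Not entailed — Zoya sliced the batter, not the letter; the letter belongs to the translating event.
(b) Entailed — dropping 'just after sunrise' leaves a sub-description the original still satisfies.
(c) Not entailed — the passage has Zoya wrapping the mug, not Ravi.
(d) Entailed — the narrative places the translating before the slicing.
(e) Not entailed — Zoya sliced the batter, not the mug; the mug belongs to the wrapping event.
(f) Entailed — this follows by dropping conjuncts from the wrapping event's description.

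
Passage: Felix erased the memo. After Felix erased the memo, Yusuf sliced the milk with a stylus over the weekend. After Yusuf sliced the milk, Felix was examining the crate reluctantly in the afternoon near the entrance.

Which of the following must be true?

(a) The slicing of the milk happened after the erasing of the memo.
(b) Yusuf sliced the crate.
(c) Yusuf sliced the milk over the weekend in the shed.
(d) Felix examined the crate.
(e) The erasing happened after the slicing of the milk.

(a) Entailed — the narrative places the erasing before the slicing.
(b) Not entailed — Yusuf sliced the milk, not the crate; the crate belongs to the examining event.
(c) Not entailed — 'in the shed' adds information not in the original event.
(d) Entailed — 'examine' is an activity; 'was examining' entails that some examining happened, so 'examined' holds.
(e) Not entailed — the narrative places the erasing before the slicing, not after.

(a), (d)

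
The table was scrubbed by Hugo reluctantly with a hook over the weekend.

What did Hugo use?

a hook

'with a hook' marks the instrument of the scrubbing event.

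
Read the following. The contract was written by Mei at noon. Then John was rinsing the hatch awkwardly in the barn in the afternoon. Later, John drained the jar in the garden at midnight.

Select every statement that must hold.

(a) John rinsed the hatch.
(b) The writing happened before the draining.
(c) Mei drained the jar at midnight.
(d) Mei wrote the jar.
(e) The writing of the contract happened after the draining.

(a) Entailed — 'rinse' is an activity; 'was rinsing' entails that some rinsing happened, so 'rinsed' holds.
(b) Entailed — the narrative places the writing before the draining.
(c) Not entailed — the passage has John draining the jar, not Mei.
(d) Not entailed — Mei wrote the contract, not the jar; the jar belongs to the draining event.
(e) Not entailed — the narrative places the writing before the draining, not after.

(a), (b)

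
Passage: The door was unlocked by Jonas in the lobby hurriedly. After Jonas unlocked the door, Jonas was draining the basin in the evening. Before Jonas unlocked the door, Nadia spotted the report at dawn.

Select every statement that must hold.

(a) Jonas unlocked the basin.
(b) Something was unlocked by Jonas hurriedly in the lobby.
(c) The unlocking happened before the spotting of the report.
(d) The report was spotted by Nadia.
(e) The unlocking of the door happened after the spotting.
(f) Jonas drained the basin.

(b), (d), (e)

(a) Not entailed — Jonas unlocked the door, not the basin; the basin belongs to the draining event.
(b) Entailed — every conjunct here is already in the original unlocking event.
(c) Not entailed — the narrative places the spotting before the unlocking, not after.
(d) Entailed — dropping 'at dawn' leaves a sub-description the original still satisfies.
(e) Entailed — the narrative places the spotting before the unlocking.
(f) Not entailed — 'was draining' is progressive on an accomplishment; it does not entail the completed 'drained'.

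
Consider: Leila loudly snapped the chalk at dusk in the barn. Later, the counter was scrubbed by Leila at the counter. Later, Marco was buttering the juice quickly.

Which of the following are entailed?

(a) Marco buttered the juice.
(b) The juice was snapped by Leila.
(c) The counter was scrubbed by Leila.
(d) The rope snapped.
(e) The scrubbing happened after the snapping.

(a) Not entailed — 'was buttering' is progressive on an accomplishment; it does not entail the completed 'buttered'.
(b) Not entailed — Leila snapped the chalk, not the juice; the juice belongs to the buttering event.
(c) Entailed — the original entails any weakening of itself; this just drops 'at the counter'.
(d) Not entailed — the chalk is what snapped, not the rope.
(e) Entailed — the narrative places the snapping before the scrubbing.

(c), (e)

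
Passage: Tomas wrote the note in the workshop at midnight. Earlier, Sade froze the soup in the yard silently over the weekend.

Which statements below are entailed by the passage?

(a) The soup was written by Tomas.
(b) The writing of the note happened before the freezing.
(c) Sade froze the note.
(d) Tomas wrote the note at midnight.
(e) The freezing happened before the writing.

(a) Not entailed — Tomas wrote the note, not the soup; the soup belongs to the freezing event.
(b) Not entailed — the narrative places the freezing before the writing, not after.
(c) Not entailed — Sade froze the soup, not the note; the note belongs to the writing event.
(d) Entailed — this follows by dropping conjuncts from the writing event's description.
(e) Entailed — the narrative places the freezing before the writing.

(d), (e)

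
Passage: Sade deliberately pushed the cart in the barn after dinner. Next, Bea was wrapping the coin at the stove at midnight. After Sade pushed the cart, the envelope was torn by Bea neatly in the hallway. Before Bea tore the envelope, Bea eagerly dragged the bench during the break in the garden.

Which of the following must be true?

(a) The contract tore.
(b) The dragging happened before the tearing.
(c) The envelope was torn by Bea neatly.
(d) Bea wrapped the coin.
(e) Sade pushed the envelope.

(b), (c)

(a) Not entailed — the envelope is what tore, not the contract.
(b) Entailed — the narrative places the dragging before the tearing.
(c) Entailed — dropping 'in the hallway' leaves a sub-description the original still satisfies.
(d) Not entailed — 'was wrapping' is progressive on an accomplishment; it does not entail the completed 'wrapped'.
(e) Not entailed — Sade pushed the cart, not the envelope; the envelope belongs to the tearing event.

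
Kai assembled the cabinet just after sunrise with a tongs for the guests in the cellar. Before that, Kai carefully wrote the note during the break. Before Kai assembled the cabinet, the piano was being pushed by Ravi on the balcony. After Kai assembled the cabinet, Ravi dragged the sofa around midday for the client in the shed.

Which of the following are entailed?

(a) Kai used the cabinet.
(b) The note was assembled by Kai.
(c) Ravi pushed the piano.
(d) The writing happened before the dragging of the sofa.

(a) Not entailed — the cabinet is the patient, not an instrument — Kai used a tongs.
(b) Not entailed — Kai assembled the cabinet, not the note; the note belongs to the writing event.
(c) Entailed — 'push' is an activity; 'was pushing' entails that some pushing happened, so 'pushed' holds.
(d) Entailed — the narrative places the writing before the dragging.

(c), (d)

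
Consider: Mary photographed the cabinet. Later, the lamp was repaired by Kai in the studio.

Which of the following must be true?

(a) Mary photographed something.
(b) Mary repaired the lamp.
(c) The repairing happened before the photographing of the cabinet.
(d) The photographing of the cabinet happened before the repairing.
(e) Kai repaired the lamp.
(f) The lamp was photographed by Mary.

(a), (d), (e)

(a) Entailed — every conjunct here is already in the original photographing event.
(b) Not entailed — the passage has Kai repairing the lamp, not Mary.
(c) Not entailed — the narrative places the photographing before the repairing, not after.
(d) Entailed — the narrative places the photographing before the repairing.
(e) Entailed — this follows by dropping conjuncts from the repairing event's description.
(f) Not entailed — Mary photographed the cabinet, not the lamp; the lamp belongs to the repairing event.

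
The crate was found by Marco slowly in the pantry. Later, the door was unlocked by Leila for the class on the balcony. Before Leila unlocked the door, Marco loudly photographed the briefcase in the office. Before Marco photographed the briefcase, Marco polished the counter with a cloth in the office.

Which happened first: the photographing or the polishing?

the polishing

The connectives place the polishing before the photographing.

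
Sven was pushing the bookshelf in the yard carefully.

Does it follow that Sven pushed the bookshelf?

'push' is atelic; if Sven was pushing the bookshelf, then Sven pushed the bookshelf (for some time).

yes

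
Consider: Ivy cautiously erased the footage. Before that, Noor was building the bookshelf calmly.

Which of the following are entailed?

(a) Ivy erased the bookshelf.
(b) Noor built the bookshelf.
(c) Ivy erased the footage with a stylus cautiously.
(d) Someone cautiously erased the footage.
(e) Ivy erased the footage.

(a) Not entailed — Ivy erased the footage, not the bookshelf; the bookshelf belongs to the building event.
(b) Not entailed — 'was building' is progressive on an accomplishment; it does not entail the completed 'built'.
(c) Not entailed — 'with a stylus' adds information not in the original event.
(d) Entailed — generalizing the agent leaves a sub-description the original still satisfies.
(e) Entailed — every conjunct here is already in the original erasing event.

(d), (e)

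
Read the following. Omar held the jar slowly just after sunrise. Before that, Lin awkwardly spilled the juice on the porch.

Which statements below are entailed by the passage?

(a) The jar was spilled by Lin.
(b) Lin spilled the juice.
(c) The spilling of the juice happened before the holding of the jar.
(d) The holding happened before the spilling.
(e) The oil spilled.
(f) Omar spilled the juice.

(a) Not entailed — Lin spilled the juice, not the jar; the jar belongs to the holding event.
(b) Entailed — dropping 'awkwardly', 'on the porch' leaves a sub-description the original still satisfies.
(c) Entailed — the narrative places the spilling before the holding.
(d) Not entailed — the narrative places the spilling before the holding, not after.
(e) Not entailed — the juice is what spilled, not the oil.
(f) Not entailed — the passage has Lin spilling the juice, not Omar.

(b), (c)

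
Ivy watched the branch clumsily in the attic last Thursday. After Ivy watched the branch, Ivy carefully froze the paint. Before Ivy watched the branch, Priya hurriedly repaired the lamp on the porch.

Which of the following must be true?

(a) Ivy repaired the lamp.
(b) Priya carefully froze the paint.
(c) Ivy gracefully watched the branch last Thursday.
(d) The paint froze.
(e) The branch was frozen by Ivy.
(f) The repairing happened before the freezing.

(a) Not entailed — the passage has Priya repairing the lamp, not Ivy.
(b) Not entailed — the passage has Ivy freezing the paint, not Priya.
(c) Not entailed — 'gracefully' adds a manner not in (and inconsistent with) the original.
(d) Entailed — 'Ivy froze the paint' is causative; it entails the inchoative 'the paint froze'.
(e) Not entailed — Ivy froze the paint, not the branch; the branch belongs to the watching event.
(f) Entailed — the narrative places the repairing before the freezing.

(d), (f)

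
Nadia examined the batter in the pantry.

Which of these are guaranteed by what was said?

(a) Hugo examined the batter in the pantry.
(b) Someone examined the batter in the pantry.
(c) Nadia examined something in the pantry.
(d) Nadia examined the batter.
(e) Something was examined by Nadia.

(a) Not entailed — the passage has Nadia examining the batter, not Hugo.
(b) Entailed — every conjunct here is already in the original examining event.
(c) Entailed — the original entails any weakening of itself; this just generalizes the patient.
(d) Entailed — this follows by dropping conjuncts from the examining event's description.
(e) Entailed — every conjunct here is already in the original examining event.

(b), (c), (d), (e)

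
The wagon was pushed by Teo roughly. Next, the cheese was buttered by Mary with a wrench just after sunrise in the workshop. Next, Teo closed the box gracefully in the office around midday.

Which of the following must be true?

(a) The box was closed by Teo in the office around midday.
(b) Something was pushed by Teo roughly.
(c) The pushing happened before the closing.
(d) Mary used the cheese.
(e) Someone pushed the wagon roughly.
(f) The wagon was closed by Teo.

(a), (b), (c), (e)

(a) Entailed — every conjunct here is already in the original closing event.
(b) Entailed — the original entails any weakening of itself; this just generalizes the patient.
(c) Entailed — the narrative places the pushing before the closing.
(d) Not entailed — the cheese is the patient, not an instrument — Mary used a wrench.
(e) Entailed — the original entails any weakening of itself; this just generalizes the agent.
(f) Not entailed — Teo closed the box, not the wagon; the wagon belongs to the pushing event.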